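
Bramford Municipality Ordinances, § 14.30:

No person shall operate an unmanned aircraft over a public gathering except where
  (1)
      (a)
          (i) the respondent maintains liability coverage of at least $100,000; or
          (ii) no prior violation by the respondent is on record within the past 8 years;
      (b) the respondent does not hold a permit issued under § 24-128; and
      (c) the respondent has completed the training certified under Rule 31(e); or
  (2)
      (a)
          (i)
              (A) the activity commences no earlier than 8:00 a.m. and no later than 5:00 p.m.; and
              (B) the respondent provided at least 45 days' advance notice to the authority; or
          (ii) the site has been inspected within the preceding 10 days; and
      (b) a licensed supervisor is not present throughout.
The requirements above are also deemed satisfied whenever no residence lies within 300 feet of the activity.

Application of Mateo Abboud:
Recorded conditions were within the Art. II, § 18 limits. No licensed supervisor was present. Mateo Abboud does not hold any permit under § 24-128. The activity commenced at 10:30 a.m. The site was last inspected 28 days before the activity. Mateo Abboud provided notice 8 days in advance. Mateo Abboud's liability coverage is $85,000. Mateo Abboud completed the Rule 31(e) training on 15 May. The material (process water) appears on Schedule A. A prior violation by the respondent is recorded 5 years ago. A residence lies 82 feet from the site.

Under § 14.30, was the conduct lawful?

No — unlawful.

(i) coverage ≥ $100,000 — not met.
(ii) no prior violation — fails.
So (a) is not satisfied (F OR F).
(b) not (holds permit) — met.
(c) training certified — met.
(1) = F AND T AND T = false.
(A) start within hours — holds.
(B) ≥45 days' notice — not satisfied.
So (i) is not satisfied (T AND F).
(ii) site inspected — not satisfied.
(a) = F OR F = false.
(b) not (supervisor present) — holds.
So (2) is not satisfied (F AND T).
So Overall is not satisfied (F OR F).
Exception (no residence in 300 ft) — not satisfied.
Result: main false OR exception false → false.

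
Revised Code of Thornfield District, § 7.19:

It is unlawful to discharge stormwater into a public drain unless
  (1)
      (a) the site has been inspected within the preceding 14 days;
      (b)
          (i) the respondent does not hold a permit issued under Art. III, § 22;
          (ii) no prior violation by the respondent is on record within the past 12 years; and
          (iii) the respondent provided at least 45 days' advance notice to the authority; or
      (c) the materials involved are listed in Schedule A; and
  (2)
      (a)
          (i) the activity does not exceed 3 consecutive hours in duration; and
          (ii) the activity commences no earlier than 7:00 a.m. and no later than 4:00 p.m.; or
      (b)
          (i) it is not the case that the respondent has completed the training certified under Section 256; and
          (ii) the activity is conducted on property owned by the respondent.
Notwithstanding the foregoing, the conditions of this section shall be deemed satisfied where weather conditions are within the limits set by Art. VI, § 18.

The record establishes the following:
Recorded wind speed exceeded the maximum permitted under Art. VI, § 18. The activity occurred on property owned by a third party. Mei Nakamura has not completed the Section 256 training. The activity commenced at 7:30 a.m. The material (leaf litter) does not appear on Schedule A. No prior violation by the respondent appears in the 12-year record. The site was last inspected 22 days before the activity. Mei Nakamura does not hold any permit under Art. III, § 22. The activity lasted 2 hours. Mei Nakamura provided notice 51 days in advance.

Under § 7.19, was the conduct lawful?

(a) site inspected — not satisfied.
(i) not (holds permit) — satisfied.
(ii) no prior violation — met.
(iii) ≥45 days' notice — met.
(b): T AND T AND T → true.
(c) Schedule A material — fails.
So (1) is satisfied (F OR T OR F).
(i) ≤ 3 hrs duration — satisfied.
(ii) start within hours — holds.
(a) = T AND T = true.
(i) not (training certified) — satisfied.
(ii) own property — not met.
(b): T AND F → false.
(2) = T OR F = true.
So Overall is satisfied (T AND T).
Exception (weather ok) — not satisfied.
Result: main true OR exception false → true.

Yes — lawful.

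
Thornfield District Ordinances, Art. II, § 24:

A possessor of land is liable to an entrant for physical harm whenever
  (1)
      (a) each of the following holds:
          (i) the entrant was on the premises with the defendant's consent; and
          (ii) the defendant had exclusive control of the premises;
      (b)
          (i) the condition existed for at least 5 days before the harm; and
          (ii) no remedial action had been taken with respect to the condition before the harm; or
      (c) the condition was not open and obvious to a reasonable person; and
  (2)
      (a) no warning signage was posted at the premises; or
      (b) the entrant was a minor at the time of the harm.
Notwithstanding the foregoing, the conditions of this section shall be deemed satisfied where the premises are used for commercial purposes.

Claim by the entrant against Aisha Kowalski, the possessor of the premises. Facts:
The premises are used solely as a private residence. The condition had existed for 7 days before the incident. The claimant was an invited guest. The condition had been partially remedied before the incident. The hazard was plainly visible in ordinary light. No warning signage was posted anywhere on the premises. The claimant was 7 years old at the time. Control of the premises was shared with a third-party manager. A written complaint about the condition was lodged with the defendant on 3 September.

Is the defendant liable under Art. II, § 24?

No — not liable.

(i) consent to enter — met.
(ii) exclusive control — not satisfied.
(a) = T AND F = false.
(i) condition ≥5 days old — satisfied.
(ii) no remedial action — not met.
So (b) is not satisfied (T AND F).
(c) not open/obvious — not satisfied.
(1): F OR F OR F → false.
(a) no signage posted — satisfied.
(b) entrant a minor — holds.
(2) = T OR T = true.
Overall = F AND T = false.
Exception (commercial use) — not satisfied.
Result: main false OR exception false → false.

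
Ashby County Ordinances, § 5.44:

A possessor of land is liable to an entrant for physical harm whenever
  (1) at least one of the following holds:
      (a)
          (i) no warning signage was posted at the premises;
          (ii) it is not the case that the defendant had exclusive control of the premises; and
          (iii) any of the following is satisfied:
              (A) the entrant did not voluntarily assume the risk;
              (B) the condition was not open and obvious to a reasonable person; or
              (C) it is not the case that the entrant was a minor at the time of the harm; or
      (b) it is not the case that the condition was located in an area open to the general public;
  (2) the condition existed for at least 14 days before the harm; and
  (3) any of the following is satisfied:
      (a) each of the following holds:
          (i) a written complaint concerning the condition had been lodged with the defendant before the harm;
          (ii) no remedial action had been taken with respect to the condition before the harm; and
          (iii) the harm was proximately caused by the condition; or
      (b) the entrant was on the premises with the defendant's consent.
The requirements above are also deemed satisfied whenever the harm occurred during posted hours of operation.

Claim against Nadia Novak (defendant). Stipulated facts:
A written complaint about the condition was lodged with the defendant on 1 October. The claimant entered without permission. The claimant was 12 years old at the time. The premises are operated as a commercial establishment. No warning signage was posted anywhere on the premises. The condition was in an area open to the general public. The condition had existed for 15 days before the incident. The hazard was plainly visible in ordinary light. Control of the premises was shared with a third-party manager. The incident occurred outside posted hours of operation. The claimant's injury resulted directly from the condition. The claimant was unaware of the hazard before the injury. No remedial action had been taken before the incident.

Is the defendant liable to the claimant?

Yes — liable.

(i) no signage posted — holds.
(ii) not (exclusive control) — satisfied.
(A) no assumed risk — met.
(B) not open/obvious — not satisfied.
(C) not (entrant a minor) — fails.
So (iii) is satisfied (T OR F OR F).
(a) = T AND T AND T = true.
(b) not (public area) — not satisfied.
So (1) is satisfied (T OR F).
(2) condition ≥14 days old — satisfied.
(i) complaint lodged — holds.
(ii) no remedial action — holds.
(iii) proximate cause — met.
So (a) is satisfied (T AND T AND T).
(b) consent to enter — fails.
So (3) is satisfied (T OR F).
So Overall is satisfied (T AND T AND T).
Exception (during posted hours) — not satisfied.
Result: main true OR exception false → true.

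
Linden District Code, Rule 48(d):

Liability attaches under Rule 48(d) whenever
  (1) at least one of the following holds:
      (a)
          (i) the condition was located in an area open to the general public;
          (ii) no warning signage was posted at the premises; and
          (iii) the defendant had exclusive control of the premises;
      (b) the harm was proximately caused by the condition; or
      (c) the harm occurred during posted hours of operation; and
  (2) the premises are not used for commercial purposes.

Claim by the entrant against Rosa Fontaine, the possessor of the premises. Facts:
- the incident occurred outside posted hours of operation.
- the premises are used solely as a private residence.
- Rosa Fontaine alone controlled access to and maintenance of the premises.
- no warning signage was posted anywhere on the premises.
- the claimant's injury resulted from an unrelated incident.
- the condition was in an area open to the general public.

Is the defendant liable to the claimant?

(i) public area — met.
(ii) no signage posted — satisfied.
(iii) exclusive control — satisfied.
(a): T AND T AND T → true.
(b) proximate cause — not met.
(c) during posted hours — not met.
(1) = T OR F OR F = true.
(2) not (commercial use) — holds.
So Overall is satisfied (T AND T).

Yes — liable.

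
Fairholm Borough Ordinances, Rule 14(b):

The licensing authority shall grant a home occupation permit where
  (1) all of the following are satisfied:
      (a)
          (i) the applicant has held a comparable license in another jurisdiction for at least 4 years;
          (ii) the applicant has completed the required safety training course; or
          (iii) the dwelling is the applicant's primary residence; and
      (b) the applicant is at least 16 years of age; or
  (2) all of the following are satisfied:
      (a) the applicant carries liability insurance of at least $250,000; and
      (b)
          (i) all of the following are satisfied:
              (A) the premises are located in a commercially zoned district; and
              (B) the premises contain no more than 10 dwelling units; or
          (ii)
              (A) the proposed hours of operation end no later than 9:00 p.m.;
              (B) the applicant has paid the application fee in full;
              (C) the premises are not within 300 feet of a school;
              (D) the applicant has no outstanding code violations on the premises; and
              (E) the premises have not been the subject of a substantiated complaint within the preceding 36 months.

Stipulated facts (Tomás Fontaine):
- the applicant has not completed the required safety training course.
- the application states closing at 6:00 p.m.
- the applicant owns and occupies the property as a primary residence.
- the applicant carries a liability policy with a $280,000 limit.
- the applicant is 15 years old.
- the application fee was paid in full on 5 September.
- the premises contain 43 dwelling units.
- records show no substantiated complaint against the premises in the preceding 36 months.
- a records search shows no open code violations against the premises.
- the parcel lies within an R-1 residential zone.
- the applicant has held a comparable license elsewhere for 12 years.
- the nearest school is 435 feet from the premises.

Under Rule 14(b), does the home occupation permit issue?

(i) prior license ≥ 4 yr — met.
(ii) safety training — not met.
(iii) primary residence — holds.
(a): T OR F OR T → true.
(b) age ≥ 16 — not met.
(1) = T AND F = false.
(a) insurance ≥ $250,000 — holds.
(A) commercially zoned — not satisfied.
(B) ≤ 10 units — not met.
(i) = F AND F = false.
(A) closes by 9 p.m. — holds.
(B) fee paid — met.
(C) ≥300 ft from school — satisfied.
(D) no code violations — holds.
(E) no complaint in 36 mo. — holds.
So (ii) is satisfied (T AND T AND T AND T AND T).
(b) = F OR T = true.
(2) = T AND T = true.
So Overall is satisfied (F OR T).

Yes — granted.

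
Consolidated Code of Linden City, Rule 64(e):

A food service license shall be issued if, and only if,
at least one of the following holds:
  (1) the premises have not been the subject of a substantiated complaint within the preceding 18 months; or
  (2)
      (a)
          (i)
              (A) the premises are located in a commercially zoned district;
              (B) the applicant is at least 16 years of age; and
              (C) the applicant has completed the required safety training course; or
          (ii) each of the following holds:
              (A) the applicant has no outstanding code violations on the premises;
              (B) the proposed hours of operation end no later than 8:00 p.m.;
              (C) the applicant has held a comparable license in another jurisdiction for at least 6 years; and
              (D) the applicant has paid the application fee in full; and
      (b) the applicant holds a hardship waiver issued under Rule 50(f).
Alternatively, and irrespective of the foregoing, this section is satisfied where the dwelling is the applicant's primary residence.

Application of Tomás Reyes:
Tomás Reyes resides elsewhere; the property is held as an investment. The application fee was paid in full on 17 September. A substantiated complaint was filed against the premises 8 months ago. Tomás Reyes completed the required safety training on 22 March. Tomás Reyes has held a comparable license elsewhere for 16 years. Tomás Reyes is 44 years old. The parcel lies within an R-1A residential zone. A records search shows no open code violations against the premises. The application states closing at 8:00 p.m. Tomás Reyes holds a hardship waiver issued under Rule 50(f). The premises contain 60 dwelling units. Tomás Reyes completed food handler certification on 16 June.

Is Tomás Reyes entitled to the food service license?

(1) no complaint in 18 mo. — not met.
(A) commercially zoned — fails.
(B) age ≥ 16 — met.
(C) safety training — satisfied.
(i) = F AND T AND T = false.
(A) no code violations — holds.
(B) closes by 8 p.m. — met.
(C) prior license ≥ 6 yr — met.
(D) fee paid — satisfied.
(ii) = T AND T AND T AND T = true.
(a) = F OR T = true.
(b) hardship waiver — holds.
So (2) is satisfied (T AND T).
So Overall is satisfied (F OR T).
Exception (primary residence) — not satisfied.
Result: main true OR exception false → true.

Yes — granted.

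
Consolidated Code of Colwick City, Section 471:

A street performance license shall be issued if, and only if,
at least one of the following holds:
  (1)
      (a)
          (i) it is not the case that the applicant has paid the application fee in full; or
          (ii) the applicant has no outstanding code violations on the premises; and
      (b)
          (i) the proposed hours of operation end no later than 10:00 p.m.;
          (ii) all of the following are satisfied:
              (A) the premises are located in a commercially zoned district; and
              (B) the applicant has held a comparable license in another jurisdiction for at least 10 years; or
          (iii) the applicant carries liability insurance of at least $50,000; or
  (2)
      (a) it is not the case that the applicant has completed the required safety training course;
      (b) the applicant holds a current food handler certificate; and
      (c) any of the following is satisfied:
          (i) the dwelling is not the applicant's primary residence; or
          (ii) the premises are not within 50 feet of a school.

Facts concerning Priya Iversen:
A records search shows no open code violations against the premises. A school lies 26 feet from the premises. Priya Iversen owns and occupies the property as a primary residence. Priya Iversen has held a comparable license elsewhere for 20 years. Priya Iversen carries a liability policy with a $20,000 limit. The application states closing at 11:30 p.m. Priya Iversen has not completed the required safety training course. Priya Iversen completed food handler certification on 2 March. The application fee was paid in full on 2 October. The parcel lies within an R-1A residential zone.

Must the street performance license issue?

(i) not (fee paid) — not satisfied.
(ii) no code violations — holds.
(a) = F OR T = true.
(i) closes by 10 p.m. — not satisfied.
(A) commercially zoned — not satisfied.
(B) prior license ≥ 10 yr — satisfied.
So (ii) is not satisfied (F AND T).
(iii) insurance ≥ $50,000 — fails.
(b): F OR F OR F → false.
So (1) is not satisfied (T AND F).
(a) not (safety training) — holds.
(b) food handler cert. — satisfied.
(i) not (primary residence) — fails.
(ii) ≥50 ft from school — not met.
(c): F OR F → false.
(2) = T AND T AND F = false.
Overall = F OR F = false.

No — denied.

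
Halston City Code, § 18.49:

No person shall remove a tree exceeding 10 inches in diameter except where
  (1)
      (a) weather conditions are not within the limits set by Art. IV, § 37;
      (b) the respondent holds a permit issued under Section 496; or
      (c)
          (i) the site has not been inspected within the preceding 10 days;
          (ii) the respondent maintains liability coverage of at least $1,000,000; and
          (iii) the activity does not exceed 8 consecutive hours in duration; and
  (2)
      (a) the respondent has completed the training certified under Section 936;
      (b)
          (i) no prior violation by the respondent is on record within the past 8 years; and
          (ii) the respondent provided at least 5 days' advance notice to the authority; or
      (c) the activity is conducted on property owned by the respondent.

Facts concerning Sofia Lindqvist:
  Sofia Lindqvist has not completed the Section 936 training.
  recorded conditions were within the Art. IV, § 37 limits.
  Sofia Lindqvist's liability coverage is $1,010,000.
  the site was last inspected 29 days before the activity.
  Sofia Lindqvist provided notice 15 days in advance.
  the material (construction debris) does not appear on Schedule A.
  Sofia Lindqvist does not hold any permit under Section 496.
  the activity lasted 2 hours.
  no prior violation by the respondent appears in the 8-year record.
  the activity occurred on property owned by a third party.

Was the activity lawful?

(a) not (weather ok) — not met.
(b) holds permit — not met.
(i) not (site inspected) — holds.
(ii) coverage ≥ $1,000,000 — met.
(iii) ≤ 8 hrs duration — holds.
(c) = T AND T AND T = true.
(1) = F OR F OR T = true.
(a) training certified — not met.
(i) no prior violation — holds.
(ii) ≥5 days' notice — satisfied.
(b) = T AND T = true.
(c) own property — not met.
(2): F OR T OR F → true.
Overall: T AND T → true.

Yes — lawful.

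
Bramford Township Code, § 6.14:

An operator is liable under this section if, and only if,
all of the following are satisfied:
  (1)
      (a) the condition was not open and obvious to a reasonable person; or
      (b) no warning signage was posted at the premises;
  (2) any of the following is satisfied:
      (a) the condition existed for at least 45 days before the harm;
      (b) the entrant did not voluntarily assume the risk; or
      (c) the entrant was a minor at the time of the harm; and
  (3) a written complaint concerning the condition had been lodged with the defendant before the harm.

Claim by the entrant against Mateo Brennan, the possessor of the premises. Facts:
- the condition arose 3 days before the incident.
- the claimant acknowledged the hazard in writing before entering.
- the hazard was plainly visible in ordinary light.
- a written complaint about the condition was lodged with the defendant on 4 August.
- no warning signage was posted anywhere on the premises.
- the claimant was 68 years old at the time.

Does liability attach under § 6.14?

(a) not open/obvious — not met.
(b) no signage posted — holds.
So (1) is satisfied (F OR T).
(a) condition ≥45 days old — fails.
(b) no assumed risk — not met.
(c) entrant a minor — fails.
(2) = F OR F OR F = false.
(3) complaint lodged — holds.
Overall = T AND F AND T = false.

No — not liable.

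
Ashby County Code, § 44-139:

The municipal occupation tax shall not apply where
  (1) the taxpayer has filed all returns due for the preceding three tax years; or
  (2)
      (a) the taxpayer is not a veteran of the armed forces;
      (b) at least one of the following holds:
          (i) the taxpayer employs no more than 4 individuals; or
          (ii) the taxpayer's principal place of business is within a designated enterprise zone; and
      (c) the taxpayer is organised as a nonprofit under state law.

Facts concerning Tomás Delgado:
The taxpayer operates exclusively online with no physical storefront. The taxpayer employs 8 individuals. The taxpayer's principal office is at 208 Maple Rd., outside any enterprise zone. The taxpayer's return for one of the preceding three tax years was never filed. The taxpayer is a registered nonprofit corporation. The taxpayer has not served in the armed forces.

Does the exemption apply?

No — not exempt.

(1) returns current — not satisfied.
(a) not (veteran) — satisfied.
(i) ≤ 4 employees — not met.
(ii) in enterprise zone — not satisfied.
(b): F OR F → false.
(c) nonprofit — met.
(2) = T AND F AND T = false.
So Overall is not satisfied (F OR F).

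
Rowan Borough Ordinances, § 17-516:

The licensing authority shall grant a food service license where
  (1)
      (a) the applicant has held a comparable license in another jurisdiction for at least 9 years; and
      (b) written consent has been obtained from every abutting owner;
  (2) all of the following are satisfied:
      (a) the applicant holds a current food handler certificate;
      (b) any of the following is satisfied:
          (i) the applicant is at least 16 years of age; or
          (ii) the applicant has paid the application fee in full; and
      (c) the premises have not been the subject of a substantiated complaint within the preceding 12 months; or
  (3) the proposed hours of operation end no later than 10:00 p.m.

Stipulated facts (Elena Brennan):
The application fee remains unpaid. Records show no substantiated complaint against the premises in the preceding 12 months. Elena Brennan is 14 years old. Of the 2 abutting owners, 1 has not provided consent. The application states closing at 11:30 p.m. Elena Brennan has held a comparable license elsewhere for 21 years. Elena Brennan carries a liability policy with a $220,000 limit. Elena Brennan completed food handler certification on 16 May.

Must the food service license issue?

(a) prior license ≥ 9 yr — satisfied.
(b) all abutters consent — not met.
(1): T AND F → false.
(a) food handler cert. — satisfied.
(i) age ≥ 16 — not satisfied.
(ii) fee paid — fails.
(b) = F OR F = false.
(c) no complaint in 12 mo. — met.
(2): T AND F AND T → false.
(3) closes by 10 p.m. — fails.
Overall = F OR F OR F = false.

No — denied.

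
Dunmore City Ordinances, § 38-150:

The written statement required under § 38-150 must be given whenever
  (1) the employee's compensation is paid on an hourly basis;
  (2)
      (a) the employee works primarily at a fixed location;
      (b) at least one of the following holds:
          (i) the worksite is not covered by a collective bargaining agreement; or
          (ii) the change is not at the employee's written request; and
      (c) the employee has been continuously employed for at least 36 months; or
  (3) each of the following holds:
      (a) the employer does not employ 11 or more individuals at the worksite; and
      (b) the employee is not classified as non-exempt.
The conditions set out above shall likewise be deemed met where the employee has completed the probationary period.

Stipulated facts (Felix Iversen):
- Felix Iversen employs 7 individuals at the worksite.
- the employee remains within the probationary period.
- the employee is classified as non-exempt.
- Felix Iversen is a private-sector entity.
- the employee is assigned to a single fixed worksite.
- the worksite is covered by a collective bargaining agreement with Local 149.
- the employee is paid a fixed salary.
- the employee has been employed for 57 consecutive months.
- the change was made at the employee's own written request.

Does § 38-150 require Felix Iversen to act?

(1) hourly-paid — not satisfied.
(a) fixed location — holds.
(i) no CBA — not satisfied.
(ii) not employee-requested — not satisfied.
(b) = F OR F = false.
(c) tenure ≥ 36 mo. — holds.
(2): T AND F AND T → false.
(a) not (≥ 11 at site) — holds.
(b) not (non-exempt) — fails.
(3) = T AND F = false.
Overall: F OR F OR F → false.
Exception (past probation) — not satisfied.
Result: main false OR exception false → false.

No — not required.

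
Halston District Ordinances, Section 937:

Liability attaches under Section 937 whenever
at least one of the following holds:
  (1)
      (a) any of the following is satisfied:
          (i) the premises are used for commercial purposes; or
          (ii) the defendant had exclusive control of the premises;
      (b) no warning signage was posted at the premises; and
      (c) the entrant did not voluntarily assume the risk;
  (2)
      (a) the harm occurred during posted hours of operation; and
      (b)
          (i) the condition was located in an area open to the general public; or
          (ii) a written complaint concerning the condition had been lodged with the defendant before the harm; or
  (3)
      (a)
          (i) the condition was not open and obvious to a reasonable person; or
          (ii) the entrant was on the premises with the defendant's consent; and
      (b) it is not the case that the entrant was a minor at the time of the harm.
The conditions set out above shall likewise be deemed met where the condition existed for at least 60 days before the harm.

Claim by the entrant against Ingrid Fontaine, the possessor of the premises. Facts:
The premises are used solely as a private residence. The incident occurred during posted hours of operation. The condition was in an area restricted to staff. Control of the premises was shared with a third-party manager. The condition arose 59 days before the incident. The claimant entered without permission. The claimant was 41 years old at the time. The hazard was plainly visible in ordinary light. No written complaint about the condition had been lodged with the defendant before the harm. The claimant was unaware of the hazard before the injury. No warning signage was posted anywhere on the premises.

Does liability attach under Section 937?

(i) commercial use — fails.
(ii) exclusive control — not met.
So (a) is not satisfied (F OR F).
(b) no signage posted — met.
(c) no assumed risk — satisfied.
So (1) is not satisfied (F AND T AND T).
(a) during posted hours — satisfied.
(i) public area — fails.
(ii) complaint lodged — not satisfied.
So (b) is not satisfied (F OR F).
(2) = T AND F = false.
(i) not open/obvious — fails.
(ii) consent to enter — not satisfied.
(a): F OR F → false.
(b) not (entrant a minor) — holds.
(3): F AND T → false.
Overall = F OR F OR F = false.
Exception (condition ≥60 days old) — not satisfied.
Result: main false OR exception false → false.

No — not liable.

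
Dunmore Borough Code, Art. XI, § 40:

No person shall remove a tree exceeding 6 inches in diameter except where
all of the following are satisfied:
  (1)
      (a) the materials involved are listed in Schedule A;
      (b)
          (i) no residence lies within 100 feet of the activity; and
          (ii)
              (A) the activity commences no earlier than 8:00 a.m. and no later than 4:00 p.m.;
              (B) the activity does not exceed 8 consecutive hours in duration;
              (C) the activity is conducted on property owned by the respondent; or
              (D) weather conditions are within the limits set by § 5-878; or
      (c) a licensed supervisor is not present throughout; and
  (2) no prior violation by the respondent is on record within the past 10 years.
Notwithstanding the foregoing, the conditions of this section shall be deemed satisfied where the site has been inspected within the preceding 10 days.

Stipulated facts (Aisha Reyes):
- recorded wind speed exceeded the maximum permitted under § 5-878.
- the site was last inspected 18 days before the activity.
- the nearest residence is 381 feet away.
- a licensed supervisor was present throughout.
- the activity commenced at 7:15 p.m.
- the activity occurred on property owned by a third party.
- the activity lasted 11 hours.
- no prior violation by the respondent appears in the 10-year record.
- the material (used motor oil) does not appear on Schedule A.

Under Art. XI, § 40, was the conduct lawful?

No — unlawful.

(a) Schedule A material — not satisfied.
(i) no residence in 100 ft — satisfied.
(A) start within hours — fails.
(B) ≤ 8 hrs duration — fails.
(C) own property — fails.
(D) weather ok — not satisfied.
So (ii) is not satisfied (F OR F OR F OR F).
(b) = T AND F = false.
(c) not (supervisor present) — fails.
(1) = F OR F OR F = false.
(2) no prior violation — satisfied.
Overall: F AND T → false.
Exception (site inspected) — not satisfied.
Result: main false OR exception false → false.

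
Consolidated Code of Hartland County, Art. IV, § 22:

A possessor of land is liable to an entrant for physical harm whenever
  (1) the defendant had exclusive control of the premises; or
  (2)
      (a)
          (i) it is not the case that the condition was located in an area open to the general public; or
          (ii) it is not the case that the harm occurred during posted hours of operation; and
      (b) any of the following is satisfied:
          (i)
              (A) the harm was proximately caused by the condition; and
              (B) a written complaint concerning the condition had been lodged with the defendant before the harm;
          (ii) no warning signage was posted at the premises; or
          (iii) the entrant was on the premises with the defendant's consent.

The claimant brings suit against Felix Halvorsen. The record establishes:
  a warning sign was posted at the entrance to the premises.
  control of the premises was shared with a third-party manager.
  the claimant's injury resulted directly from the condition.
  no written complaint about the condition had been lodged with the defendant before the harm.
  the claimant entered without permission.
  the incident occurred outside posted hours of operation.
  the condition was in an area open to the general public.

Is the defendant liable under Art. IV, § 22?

No — not liable.

(1) exclusive control — fails.
(i) not (public area) — not met.
(ii) not (during posted hours) — holds.
So (a) is satisfied (F OR T).
(A) proximate cause — holds.
(B) complaint lodged — fails.
(i) = T AND F = false.
(ii) no signage posted — not met.
(iii) consent to enter — not satisfied.
(b) = F OR F OR F = false.
(2) = T AND F = false.
Overall = F OR F = false.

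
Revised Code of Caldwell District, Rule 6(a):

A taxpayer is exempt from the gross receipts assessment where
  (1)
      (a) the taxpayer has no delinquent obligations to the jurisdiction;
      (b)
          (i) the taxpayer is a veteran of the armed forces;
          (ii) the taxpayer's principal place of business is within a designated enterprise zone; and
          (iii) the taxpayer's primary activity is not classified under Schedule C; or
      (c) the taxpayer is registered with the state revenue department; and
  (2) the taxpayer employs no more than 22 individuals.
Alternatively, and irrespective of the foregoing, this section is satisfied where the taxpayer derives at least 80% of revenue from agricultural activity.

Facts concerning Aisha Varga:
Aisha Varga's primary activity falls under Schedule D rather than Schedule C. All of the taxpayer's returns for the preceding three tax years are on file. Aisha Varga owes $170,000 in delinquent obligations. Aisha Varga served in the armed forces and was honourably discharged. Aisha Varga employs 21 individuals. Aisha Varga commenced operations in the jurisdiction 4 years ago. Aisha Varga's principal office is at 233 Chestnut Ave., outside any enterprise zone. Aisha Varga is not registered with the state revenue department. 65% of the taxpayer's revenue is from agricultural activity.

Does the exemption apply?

(a) no delinquency — not satisfied.
(i) veteran — satisfied.
(ii) in enterprise zone — fails.
(iii) not (Schedule C activity) — satisfied.
So (b) is not satisfied (T AND F AND T).
(c) state-registered — not met.
So (1) is not satisfied (F OR F OR F).
(2) ≤ 22 employees — met.
Overall: F AND T → false.
Exception (≥80% agricultural) — not satisfied.
Result: main false OR exception false → false.

No — not exempt.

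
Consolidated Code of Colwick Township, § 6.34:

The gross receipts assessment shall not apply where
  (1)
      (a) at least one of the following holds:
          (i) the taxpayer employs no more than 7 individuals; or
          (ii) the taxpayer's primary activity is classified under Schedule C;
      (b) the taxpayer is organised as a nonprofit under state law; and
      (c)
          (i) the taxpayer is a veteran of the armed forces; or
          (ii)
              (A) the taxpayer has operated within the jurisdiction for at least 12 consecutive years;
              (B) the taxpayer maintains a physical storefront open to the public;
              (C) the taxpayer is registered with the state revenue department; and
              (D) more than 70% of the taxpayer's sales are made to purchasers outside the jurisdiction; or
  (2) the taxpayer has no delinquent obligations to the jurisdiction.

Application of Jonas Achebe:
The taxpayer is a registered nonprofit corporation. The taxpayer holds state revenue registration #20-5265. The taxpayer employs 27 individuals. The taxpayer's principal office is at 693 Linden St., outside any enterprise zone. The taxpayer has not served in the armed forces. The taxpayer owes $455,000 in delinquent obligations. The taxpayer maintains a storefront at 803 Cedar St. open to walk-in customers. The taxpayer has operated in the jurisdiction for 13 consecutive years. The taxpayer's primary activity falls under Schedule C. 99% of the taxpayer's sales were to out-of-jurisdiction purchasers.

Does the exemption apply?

(i) ≤ 7 employees — not satisfied.
(ii) Schedule C activity — met.
So (a) is satisfied (F OR T).
(b) nonprofit — holds.
(i) veteran — not satisfied.
(A) ≥ 12 yrs in jurisdiction — satisfied.
(B) has storefront — holds.
(C) state-registered — satisfied.
(D) >70% out-of-jur. sales — satisfied.
(ii) = T AND T AND T AND T = true.
(c) = F OR T = true.
(1): T AND T AND T → true.
(2) no delinquency — not met.
Overall = T OR F = true.

Yes — exempt.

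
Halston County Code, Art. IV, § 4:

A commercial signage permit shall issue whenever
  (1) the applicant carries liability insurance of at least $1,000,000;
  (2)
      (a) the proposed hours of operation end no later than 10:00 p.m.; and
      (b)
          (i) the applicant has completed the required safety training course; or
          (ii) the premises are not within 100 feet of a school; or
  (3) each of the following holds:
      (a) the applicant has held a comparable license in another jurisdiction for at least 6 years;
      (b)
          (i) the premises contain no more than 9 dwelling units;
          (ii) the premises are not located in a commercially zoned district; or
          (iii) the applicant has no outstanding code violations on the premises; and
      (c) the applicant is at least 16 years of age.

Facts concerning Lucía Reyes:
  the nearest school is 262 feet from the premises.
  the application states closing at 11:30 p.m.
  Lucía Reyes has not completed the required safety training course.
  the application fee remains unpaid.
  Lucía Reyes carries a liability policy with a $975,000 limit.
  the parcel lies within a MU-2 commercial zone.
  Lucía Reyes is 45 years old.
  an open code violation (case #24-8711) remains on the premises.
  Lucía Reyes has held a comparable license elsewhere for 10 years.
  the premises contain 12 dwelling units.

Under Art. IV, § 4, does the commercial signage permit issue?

(1) insurance ≥ $1,000,000 — fails.
(a) closes by 10 p.m. — not satisfied.
(i) safety training — not satisfied.
(ii) ≥100 ft from school — satisfied.
So (b) is satisfied (F OR T).
So (2) is not satisfied (F AND T).
(a) prior license ≥ 6 yr — satisfied.
(i) ≤ 9 units — not met.
(ii) not (commercially zoned) — fails.
(iii) no code violations — not satisfied.
So (b) is not satisfied (F OR F OR F).
(c) age ≥ 16 — satisfied.
(3): T AND F AND T → false.
Overall: F OR F OR F → false.

No — denied.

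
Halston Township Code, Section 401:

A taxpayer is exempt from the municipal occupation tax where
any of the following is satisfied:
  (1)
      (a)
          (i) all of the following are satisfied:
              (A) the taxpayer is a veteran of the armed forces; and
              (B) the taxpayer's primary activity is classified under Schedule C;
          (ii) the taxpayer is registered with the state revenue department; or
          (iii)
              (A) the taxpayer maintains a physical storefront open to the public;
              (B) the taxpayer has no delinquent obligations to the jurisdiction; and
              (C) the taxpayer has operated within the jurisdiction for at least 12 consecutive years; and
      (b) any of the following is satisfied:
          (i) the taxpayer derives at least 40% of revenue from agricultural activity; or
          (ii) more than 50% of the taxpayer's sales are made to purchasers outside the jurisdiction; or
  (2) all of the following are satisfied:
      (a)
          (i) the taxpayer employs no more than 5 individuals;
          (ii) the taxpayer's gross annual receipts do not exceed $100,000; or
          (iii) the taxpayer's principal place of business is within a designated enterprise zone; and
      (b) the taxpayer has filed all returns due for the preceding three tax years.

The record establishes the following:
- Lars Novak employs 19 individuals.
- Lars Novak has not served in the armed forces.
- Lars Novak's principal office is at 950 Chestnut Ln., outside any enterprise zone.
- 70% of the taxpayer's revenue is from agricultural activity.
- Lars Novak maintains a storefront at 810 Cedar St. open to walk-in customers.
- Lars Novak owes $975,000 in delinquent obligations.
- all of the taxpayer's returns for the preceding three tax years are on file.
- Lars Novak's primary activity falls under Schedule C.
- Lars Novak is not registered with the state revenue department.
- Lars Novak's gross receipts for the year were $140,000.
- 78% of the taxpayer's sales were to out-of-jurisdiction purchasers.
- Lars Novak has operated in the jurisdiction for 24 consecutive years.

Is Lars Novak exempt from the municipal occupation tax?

(A) veteran — not met.
(B) Schedule C activity — holds.
So (i) is not satisfied (F AND T).
(ii) state-registered — not satisfied.
(A) has storefront — met.
(B) no delinquency — fails.
(C) ≥ 12 yrs in jurisdiction — satisfied.
(iii): T AND F AND T → false.
(a) = F OR F OR F = false.
(i) ≥40% agricultural — met.
(ii) >50% out-of-jur. sales — satisfied.
So (b) is satisfied (T OR T).
(1): F AND T → false.
(i) ≤ 5 employees — not met.
(ii) receipts ≤ $100,000 — fails.
(iii) in enterprise zone — not met.
(a): F OR F OR F → false.
(b) returns current — satisfied.
(2): F AND T → false.
Overall = F OR F = false.

No — not exempt.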